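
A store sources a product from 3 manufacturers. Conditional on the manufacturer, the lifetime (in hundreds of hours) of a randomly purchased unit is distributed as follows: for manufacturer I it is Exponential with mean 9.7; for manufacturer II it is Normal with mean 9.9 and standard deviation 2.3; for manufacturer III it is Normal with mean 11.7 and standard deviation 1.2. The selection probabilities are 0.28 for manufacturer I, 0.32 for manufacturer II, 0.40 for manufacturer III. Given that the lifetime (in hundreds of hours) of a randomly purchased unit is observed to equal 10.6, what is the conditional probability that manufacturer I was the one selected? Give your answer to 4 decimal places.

Likelihoods f(10.6 | ·): I: 0.0345651; II: 0.165603; III: 0.218406.
Posterior ∝ prior × likelihood. Numerator for I: 0.28·0.0345651 = 0.00967824.
Normalizing constant: 0.28·0.0345651 + 0.32·0.165603 + 0.4·0.218406 = 0.150034.
P(I | observation) = 0.00967824 / 0.150034 = 0.0645071.

0.0645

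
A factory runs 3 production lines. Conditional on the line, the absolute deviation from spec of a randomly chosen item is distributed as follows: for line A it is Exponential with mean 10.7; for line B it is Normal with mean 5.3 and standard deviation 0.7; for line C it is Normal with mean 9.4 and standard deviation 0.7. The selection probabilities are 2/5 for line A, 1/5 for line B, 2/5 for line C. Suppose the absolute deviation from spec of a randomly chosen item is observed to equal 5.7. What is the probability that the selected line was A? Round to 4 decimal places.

0.1848

Likelihoods f(5.7 | ·): A: 0.0548609; B: 0.484068; C: 4.88634e-07.
Posterior ∝ prior × likelihood. Numerator for A: 0.4·0.0548609 = 0.0219444.
Normalizing constant: 0.4·0.0548609 + 0.2·0.484068 + 0.4·4.88634e-07 = 0.118758.
P(A | observation) = 0.0219444 / 0.118758 = 0.184782.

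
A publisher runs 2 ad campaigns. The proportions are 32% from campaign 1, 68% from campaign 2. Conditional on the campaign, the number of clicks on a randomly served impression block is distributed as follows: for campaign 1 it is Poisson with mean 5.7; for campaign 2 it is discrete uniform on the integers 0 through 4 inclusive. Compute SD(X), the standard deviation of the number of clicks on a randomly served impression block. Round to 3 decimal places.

2.483

Per component, 1: μ=5.7, E[X²]=38.19; 2: μ=2, E[X²]=6.
E[X] = 0.32·5.7 + 0.68·2 = 3.184.
E[X²] = 0.32·38.19 + 0.68·6 = 16.3008.
Var(X) = E[X²] − (E[X])² = 16.3008 − 10.1379 = 6.16294.
SD(X) = √6.16294 = 2.48253.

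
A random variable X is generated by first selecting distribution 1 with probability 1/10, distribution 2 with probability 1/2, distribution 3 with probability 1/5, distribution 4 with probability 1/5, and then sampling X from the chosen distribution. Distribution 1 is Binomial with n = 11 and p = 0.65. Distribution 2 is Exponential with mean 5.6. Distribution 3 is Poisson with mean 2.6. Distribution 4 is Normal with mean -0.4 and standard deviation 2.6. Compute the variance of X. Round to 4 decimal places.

24.3365

Per component, 1: μ=7.15, E[X²]=53.625; 2: μ=5.6, E[X²]=62.72; 3: μ=2.6, E[X²]=9.36; 4: μ=-0.4, E[X²]=6.92.
E[X] = 0.1·7.15 + 0.5·5.6 + 0.2·2.6 + 0.2·-0.4 = 3.955.
E[X²] = 0.1·53.625 + 0.5·62.72 + 0.2·9.36 + 0.2·6.92 = 39.9785.
Var(X) = E[X²] − (E[X])² = 39.9785 − 15.642 = 24.3365.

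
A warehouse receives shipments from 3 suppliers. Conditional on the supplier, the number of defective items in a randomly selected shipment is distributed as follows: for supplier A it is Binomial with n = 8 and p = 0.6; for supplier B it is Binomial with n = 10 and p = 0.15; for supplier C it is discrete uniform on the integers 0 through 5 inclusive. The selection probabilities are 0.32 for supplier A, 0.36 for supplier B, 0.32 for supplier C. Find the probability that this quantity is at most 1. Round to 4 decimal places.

0.3053

Conditional on each supplier, P(X ≤ 1): A: 0.00851968; B: 0.5443; C: 0.333333.
By total probability, P(X ≤ 1) = 0.32·0.00851968 + 0.36·0.5443 + 0.32·0.333333 = 0.305341.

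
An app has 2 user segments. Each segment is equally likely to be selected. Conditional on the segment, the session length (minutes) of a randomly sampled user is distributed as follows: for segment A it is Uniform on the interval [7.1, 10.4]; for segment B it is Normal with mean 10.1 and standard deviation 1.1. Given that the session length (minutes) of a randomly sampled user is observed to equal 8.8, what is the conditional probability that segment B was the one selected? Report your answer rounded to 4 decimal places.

0.3732

Likelihoods f(8.8 | ·): A: 0.30303; B: 0.180397.
Posterior ∝ prior × likelihood. Numerator for B: 0.5·0.180397 = 0.0901985.
Normalizing constant: 0.5·0.30303 + 0.5·0.180397 = 0.241714.
P(B | observation) = 0.0901985 / 0.241714 = 0.373163.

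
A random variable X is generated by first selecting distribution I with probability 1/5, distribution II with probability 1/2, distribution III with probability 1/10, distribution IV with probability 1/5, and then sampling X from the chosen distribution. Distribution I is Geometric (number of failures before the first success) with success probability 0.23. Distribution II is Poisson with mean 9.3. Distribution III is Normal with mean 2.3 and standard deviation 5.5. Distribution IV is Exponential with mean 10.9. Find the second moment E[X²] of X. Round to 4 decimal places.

For each component E[X²] = Var + (mean)², giving I: 25.7637; II: 95.79; III: 35.54; IV: 237.62.
Overall E[X²] = 0.2·25.7637 + 0.5·95.79 + 0.1·35.54 + 0.2·237.62 = 104.126.

104.1257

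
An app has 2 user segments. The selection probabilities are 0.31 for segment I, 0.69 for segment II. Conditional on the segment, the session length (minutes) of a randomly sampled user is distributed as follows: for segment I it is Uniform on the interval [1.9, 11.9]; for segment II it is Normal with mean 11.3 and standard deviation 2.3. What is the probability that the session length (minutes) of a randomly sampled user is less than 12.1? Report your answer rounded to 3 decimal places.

Conditional on each segment, P(X < 12.1): I: 1; II: 0.636015.
By total probability, P(X < 12.1) = 0.31·1 + 0.69·0.636015 = 0.74885.

0.749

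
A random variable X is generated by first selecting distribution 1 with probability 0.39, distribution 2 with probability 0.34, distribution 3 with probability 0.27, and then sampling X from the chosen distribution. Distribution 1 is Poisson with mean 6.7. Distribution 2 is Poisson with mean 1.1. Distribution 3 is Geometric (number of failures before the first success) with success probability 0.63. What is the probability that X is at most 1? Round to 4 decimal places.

Conditional on each component, P(X ≤ 1): 1: 0.00947802; 2: 0.699029; 3: 0.8631.
By total probability, P(X ≤ 1) = 0.39·0.00947802 + 0.34·0.699029 + 0.27·0.8631 = 0.474403.

0.4744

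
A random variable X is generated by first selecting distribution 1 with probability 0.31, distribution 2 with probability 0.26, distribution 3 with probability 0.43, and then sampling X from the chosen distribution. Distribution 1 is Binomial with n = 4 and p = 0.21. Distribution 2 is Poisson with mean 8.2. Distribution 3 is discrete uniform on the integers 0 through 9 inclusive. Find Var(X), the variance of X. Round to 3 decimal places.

Per component, 1: μ=0.84, E[X²]=1.3692; 2: μ=8.2, E[X²]=75.44; 3: μ=4.5, E[X²]=28.5.
E[X] = 0.31·0.84 + 0.26·8.2 + 0.43·4.5 = 4.3274.
E[X²] = 0.31·1.3692 + 0.26·75.44 + 0.43·28.5 = 32.2939.
Var(X) = E[X²] − (E[X])² = 32.2939 − 18.7264 = 13.5675.

13.567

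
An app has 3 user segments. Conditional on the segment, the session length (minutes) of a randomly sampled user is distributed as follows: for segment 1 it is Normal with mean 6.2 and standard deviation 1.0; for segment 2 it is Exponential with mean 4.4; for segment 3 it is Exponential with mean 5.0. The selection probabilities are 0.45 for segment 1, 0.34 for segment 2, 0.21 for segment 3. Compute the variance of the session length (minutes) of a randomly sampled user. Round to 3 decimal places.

12.940

Per component, 1: μ=6.2, E[X²]=39.44; 2: μ=4.4, E[X²]=38.72; 3: μ=5, E[X²]=50.
E[X] = 0.45·6.2 + 0.34·4.4 + 0.21·5 = 5.336.
E[X²] = 0.45·39.44 + 0.34·38.72 + 0.21·50 = 41.4128.
Var(X) = E[X²] − (E[X])² = 41.4128 − 28.4729 = 12.9399.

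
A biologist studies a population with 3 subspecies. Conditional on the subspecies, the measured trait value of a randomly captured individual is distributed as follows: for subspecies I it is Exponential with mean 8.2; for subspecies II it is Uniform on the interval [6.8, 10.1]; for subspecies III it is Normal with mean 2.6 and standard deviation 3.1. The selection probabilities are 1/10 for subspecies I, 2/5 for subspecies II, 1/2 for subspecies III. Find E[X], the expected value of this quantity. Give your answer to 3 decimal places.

5.500

Component means — I: 8.2; II: 8.45; III: 2.6.
E[X] = 0.1·8.2 + 0.4·8.45 + 0.5·2.6 = 5.5.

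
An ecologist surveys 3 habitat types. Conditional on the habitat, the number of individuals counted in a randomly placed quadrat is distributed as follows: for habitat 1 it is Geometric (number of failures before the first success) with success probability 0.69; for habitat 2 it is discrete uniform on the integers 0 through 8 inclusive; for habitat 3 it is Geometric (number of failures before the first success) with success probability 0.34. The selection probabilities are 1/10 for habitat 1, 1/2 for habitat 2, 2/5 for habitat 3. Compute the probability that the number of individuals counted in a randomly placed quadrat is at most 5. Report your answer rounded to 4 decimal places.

0.8002

Conditional on each habitat, P(X ≤ 5): 1: 0.999112; 2: 0.666667; 3: 0.917346.
By total probability, P(X ≤ 5) = 0.1·0.999112 + 0.5·0.666667 + 0.4·0.917346 = 0.800183.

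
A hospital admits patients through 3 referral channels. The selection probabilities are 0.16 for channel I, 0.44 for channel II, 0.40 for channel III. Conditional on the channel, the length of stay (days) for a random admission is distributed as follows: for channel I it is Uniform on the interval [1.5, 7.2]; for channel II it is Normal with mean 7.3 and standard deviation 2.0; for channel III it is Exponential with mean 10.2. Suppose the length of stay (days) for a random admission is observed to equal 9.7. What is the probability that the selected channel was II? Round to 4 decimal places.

0.7382

Likelihoods f(9.7 | ·): I: 0; II: 0.097093; III: 0.0378786.
Posterior ∝ prior × likelihood. Numerator for II: 0.44·0.097093 = 0.0427209.
Normalizing constant: 0.16·0 + 0.44·0.097093 + 0.4·0.0378786 = 0.0578724.
P(II | observation) = 0.0427209 / 0.0578724 = 0.738192.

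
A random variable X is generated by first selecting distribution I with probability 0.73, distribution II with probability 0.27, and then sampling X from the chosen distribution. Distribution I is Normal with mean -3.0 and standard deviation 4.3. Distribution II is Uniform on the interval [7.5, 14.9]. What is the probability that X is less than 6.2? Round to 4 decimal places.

0.7182

Conditional on each component, P(X < 6.2): I: 0.983804; II: 0.
By total probability, P(X < 6.2) = 0.73·0.983804 + 0.27·0 = 0.718177.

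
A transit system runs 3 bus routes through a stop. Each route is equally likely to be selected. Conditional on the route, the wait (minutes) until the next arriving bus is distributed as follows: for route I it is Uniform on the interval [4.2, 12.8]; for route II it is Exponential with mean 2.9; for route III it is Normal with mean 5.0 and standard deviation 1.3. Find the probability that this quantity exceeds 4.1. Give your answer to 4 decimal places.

Conditional on each route, P(X > 4.1): I: 1; II: 0.243219; III: 0.755628.
By total probability, P(X > 4.1) = 0.333333·1 + 0.333333·0.243219 + 0.333333·0.755628 = 0.666282.

0.6663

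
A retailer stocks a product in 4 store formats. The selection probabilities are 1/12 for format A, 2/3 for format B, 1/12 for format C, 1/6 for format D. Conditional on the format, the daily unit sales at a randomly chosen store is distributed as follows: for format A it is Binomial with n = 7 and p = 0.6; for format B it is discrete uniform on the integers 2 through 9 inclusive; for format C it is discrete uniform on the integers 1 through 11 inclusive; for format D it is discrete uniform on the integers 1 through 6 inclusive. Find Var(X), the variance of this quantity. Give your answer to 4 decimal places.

5.6278

Per component, A: μ=4.2, E[X²]=19.32; B: μ=5.5, E[X²]=35.5; C: μ=6, E[X²]=46; D: μ=3.5, E[X²]=15.1667.
E[X] = 0.0833333·4.2 + 0.666667·5.5 + 0.0833333·6 + 0.166667·3.5 = 5.1.
E[X²] = 0.0833333·19.32 + 0.666667·35.5 + 0.0833333·46 + 0.166667·15.1667 = 31.6378.
Var(X) = E[X²] − (E[X])² = 31.6378 − 26.01 = 5.62778.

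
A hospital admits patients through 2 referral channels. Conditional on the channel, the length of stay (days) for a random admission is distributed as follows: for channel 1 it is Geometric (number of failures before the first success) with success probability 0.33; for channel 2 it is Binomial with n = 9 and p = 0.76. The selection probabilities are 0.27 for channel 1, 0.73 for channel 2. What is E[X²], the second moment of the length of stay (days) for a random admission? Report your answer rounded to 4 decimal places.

For each component E[X²] = Var + (mean)², giving 1: 10.2746; 2: 48.4272.
Overall E[X²] = 0.27·10.2746 + 0.73·48.4272 = 38.126.

38.1260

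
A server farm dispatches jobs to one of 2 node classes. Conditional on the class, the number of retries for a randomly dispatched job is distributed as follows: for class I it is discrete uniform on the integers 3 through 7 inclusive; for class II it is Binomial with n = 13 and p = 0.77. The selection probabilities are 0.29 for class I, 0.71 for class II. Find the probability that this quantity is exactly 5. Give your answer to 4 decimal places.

0.0599

Conditional on each class, P(X = 5): I: 0.2; II: 0.00272807.
By total probability, P(X = 5) = 0.29·0.2 + 0.71·0.00272807 = 0.0599369.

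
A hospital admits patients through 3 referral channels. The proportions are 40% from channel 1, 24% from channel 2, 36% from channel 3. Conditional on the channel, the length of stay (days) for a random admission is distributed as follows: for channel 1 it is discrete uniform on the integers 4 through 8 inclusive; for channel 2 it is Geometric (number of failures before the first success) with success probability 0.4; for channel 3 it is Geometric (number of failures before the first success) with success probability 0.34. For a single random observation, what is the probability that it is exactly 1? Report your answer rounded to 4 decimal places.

0.1384

Conditional on each channel, P(X = 1): 1: 0; 2: 0.24; 3: 0.2244.
By total probability, P(X = 1) = 0.4·0 + 0.24·0.24 + 0.36·0.2244 = 0.138384.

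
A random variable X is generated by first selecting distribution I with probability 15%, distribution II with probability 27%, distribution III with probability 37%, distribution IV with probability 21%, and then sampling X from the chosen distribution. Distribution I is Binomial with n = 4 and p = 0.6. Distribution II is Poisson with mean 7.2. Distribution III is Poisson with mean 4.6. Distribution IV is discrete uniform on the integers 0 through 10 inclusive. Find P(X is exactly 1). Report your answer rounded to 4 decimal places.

0.0607

Conditional on each component, P(X = 1): I: 0.1536; II: 0.00537542; III: 0.0462384; IV: 0.0909091.
By total probability, P(X = 1) = 0.15·0.1536 + 0.27·0.00537542 + 0.37·0.0462384 + 0.21·0.0909091 = 0.0606905.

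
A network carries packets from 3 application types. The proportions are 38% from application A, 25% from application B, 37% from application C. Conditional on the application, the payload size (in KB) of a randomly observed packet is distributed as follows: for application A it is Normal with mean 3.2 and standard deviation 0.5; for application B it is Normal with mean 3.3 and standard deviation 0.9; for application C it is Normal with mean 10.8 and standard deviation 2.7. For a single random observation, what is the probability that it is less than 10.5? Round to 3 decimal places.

Conditional on each application, P(X < 10.5): A: 1; B: 1; C: 0.455764.
By total probability, P(X < 10.5) = 0.38·1 + 0.25·1 + 0.37·0.455764 = 0.798633.

0.799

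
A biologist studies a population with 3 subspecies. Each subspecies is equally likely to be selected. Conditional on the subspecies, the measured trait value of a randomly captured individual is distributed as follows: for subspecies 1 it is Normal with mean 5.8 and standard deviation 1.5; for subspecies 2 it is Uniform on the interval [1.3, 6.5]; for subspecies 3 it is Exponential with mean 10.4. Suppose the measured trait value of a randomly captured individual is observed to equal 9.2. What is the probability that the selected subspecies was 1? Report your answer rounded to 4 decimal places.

0.3392

Likelihoods f(9.2 | ·): 1: 0.0203781; 2: 0; 3: 0.0396993.
Posterior ∝ prior × likelihood. Numerator for 1: 0.333333·0.0203781 = 0.00679271.
Normalizing constant: 0.333333·0.0203781 + 0.333333·0 + 0.333333·0.0396993 = 0.0200258.
P(1 | observation) = 0.00679271 / 0.0200258 = 0.339198.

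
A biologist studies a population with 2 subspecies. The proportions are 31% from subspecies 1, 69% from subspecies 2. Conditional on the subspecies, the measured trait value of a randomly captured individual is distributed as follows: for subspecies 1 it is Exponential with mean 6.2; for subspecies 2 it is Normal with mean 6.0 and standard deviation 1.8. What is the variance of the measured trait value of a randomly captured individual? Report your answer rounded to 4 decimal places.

14.1606

Per component, 1: μ=6.2, E[X²]=76.88; 2: μ=6, E[X²]=39.24.
E[X] = 0.31·6.2 + 0.69·6 = 6.062.
E[X²] = 0.31·76.88 + 0.69·39.24 = 50.9084.
Var(X) = E[X²] − (E[X])² = 50.9084 − 36.7478 = 14.1606.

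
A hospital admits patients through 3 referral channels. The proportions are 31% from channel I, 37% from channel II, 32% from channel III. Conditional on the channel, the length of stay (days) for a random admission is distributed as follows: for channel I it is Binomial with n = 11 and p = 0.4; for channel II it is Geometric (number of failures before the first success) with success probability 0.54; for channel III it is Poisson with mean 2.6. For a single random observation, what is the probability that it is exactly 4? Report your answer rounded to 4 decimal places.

Conditional on each channel, P(X = 4): I: 0.23649; II: 0.0241783; III: 0.141422.
By total probability, P(X = 4) = 0.31·0.23649 + 0.37·0.0241783 + 0.32·0.141422 = 0.127513.

0.1275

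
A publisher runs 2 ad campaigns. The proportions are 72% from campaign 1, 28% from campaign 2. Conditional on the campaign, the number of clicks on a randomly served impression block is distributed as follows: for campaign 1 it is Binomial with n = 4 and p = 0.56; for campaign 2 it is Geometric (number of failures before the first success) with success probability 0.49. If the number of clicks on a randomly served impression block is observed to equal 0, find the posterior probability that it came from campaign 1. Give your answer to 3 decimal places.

Likelihoods P(X=0 | ·): 1: 0.037481; 2: 0.49.
Posterior ∝ prior × likelihood. Numerator for 1: 0.72·0.037481 = 0.0269863.
Normalizing constant: 0.72·0.037481 + 0.28·0.49 = 0.164186.
P(1 | observation) = 0.0269863 / 0.164186 = 0.164364.

0.164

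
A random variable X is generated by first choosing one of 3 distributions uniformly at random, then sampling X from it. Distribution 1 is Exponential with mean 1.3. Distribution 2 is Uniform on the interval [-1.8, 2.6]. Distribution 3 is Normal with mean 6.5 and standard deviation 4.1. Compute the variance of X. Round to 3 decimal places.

13.933

Per component, 1: μ=1.3, E[X²]=3.38; 2: μ=0.4, E[X²]=1.77333; 3: μ=6.5, E[X²]=59.06.
E[X] = 0.333333·1.3 + 0.333333·0.4 + 0.333333·6.5 = 2.73333.
E[X²] = 0.333333·3.38 + 0.333333·1.77333 + 0.333333·59.06 = 21.4044.
Var(X) = E[X²] − (E[X])² = 21.4044 − 7.47111 = 13.9333.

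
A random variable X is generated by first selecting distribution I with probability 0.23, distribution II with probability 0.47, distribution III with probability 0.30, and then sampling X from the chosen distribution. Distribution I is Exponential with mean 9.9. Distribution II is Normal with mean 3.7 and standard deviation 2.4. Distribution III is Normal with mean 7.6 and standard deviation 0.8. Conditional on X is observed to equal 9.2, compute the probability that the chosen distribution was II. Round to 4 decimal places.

0.1612

Likelihoods f(9.2 | ·): I: 0.0398821; II: 0.0120309; III: 0.0674887.
Posterior ∝ prior × likelihood. Numerator for II: 0.47·0.0120309 = 0.00565453.
Normalizing constant: 0.23·0.0398821 + 0.47·0.0120309 + 0.3·0.0674887 = 0.035074.
P(II | observation) = 0.00565453 / 0.035074 = 0.161217.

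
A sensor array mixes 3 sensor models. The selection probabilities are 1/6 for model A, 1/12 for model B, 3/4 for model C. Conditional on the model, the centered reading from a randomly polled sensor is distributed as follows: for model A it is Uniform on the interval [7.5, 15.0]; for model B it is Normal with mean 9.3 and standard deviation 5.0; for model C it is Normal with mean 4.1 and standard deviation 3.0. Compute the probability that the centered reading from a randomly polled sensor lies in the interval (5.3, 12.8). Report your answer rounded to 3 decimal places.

Conditional on each model, P(5.3 < X < 12.8): A: 0.706667; B: 0.546181; C: 0.342712.
By total probability, P(5.3 < X < 12.8) = 0.166667·0.706667 + 0.0833333·0.546181 + 0.75·0.342712 = 0.420327.

0.420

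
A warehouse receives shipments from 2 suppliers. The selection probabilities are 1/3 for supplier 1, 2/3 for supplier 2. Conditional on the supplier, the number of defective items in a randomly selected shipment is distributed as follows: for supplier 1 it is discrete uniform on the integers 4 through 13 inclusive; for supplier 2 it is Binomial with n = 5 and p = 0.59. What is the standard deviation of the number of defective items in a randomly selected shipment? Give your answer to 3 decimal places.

3.225

Per component, 1: μ=8.5, E[X²]=80.5; 2: μ=2.95, E[X²]=9.912.
E[X] = 0.333333·8.5 + 0.666667·2.95 = 4.8.
E[X²] = 0.333333·80.5 + 0.666667·9.912 = 33.4413.
Var(X) = E[X²] − (E[X])² = 33.4413 − 23.04 = 10.4013.
SD(X) = √10.4013 = 3.22511.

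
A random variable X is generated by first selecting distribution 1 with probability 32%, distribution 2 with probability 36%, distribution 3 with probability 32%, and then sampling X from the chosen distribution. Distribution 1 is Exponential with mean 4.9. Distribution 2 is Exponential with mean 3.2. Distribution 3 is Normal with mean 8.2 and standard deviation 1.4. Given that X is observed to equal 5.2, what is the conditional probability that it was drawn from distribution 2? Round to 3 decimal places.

Likelihoods f(5.2 | ·): 1: 0.0706187; 2: 0.0615349; 3: 0.0286865.
Posterior ∝ prior × likelihood. Numerator for 2: 0.36·0.0615349 = 0.0221526.
Normalizing constant: 0.32·0.0706187 + 0.36·0.0615349 + 0.32·0.0286865 = 0.0539302.
P(2 | observation) = 0.0221526 / 0.0539302 = 0.410763.

0.411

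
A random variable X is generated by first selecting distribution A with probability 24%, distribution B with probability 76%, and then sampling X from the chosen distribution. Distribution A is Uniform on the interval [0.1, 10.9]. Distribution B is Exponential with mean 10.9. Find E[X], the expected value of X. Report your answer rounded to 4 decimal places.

Component means — A: 5.5; B: 10.9.
E[X] = 0.24·5.5 + 0.76·10.9 = 9.604.

9.6040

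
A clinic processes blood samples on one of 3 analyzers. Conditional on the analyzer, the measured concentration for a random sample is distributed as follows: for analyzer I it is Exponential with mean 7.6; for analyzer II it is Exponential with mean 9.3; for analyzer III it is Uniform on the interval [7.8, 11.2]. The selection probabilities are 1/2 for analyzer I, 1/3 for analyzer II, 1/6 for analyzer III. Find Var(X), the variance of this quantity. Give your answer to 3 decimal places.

Per component, I: μ=7.6, E[X²]=115.52; II: μ=9.3, E[X²]=172.98; III: μ=9.5, E[X²]=91.2133.
E[X] = 0.5·7.6 + 0.333333·9.3 + 0.166667·9.5 = 8.48333.
E[X²] = 0.5·115.52 + 0.333333·172.98 + 0.166667·91.2133 = 130.622.
Var(X) = E[X²] − (E[X])² = 130.622 − 71.9669 = 58.6553.

58.655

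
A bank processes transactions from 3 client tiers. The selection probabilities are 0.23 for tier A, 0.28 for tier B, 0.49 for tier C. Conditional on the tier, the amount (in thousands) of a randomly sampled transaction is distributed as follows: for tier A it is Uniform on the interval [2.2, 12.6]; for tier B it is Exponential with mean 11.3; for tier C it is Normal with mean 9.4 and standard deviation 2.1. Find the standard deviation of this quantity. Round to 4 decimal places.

6.4740

Per component, A: μ=7.4, E[X²]=63.7733; B: μ=11.3, E[X²]=255.38; C: μ=9.4, E[X²]=92.77.
E[X] = 0.23·7.4 + 0.28·11.3 + 0.49·9.4 = 9.472.
E[X²] = 0.23·63.7733 + 0.28·255.38 + 0.49·92.77 = 131.632.
Var(X) = E[X²] − (E[X])² = 131.632 − 89.7188 = 41.9128.
SD(X) = √41.9128 = 6.47401.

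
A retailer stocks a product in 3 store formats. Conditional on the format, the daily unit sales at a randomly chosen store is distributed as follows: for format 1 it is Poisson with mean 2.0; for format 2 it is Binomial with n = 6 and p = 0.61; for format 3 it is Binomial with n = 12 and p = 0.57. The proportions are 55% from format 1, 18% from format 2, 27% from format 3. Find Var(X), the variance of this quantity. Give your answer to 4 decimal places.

Per component, 1: μ=2, E[X²]=6; 2: μ=3.66, E[X²]=14.823; 3: μ=6.84, E[X²]=49.7268.
E[X] = 0.55·2 + 0.18·3.66 + 0.27·6.84 = 3.6056.
E[X²] = 0.55·6 + 0.18·14.823 + 0.27·49.7268 = 19.3944.
Var(X) = E[X²] − (E[X])² = 19.3944 − 13.0004 = 6.39402.

6.3940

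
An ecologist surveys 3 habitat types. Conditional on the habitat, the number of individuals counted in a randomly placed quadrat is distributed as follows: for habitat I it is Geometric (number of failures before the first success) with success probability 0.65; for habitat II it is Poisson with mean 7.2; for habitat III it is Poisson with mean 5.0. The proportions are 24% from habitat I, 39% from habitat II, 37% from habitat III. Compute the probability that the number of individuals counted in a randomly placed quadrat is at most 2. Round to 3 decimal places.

0.286

Conditional on each habitat, P(X ≤ 2): I: 0.957125; II: 0.0254735; III: 0.124652.
By total probability, P(X ≤ 2) = 0.24·0.957125 + 0.39·0.0254735 + 0.37·0.124652 = 0.285766.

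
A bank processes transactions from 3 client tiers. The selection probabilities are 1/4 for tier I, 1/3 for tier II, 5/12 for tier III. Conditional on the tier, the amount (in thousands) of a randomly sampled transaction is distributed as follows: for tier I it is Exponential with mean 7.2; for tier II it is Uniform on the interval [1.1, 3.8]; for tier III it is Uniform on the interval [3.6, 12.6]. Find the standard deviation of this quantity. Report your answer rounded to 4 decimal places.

4.7300

Per component, I: μ=7.2, E[X²]=103.68; II: μ=2.45, E[X²]=6.61; III: μ=8.1, E[X²]=72.36.
E[X] = 0.25·7.2 + 0.333333·2.45 + 0.416667·8.1 = 5.99167.
E[X²] = 0.25·103.68 + 0.333333·6.61 + 0.416667·72.36 = 58.2733.
Var(X) = E[X²] − (E[X])² = 58.2733 − 35.9001 = 22.3733.
SD(X) = √22.3733 = 4.73004.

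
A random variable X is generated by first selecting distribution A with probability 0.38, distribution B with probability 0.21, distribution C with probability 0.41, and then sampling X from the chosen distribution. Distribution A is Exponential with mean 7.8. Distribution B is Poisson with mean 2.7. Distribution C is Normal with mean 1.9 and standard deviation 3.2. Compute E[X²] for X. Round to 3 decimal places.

For each component E[X²] = Var + (mean)², giving A: 121.68; B: 9.99; C: 13.85.
Overall E[X²] = 0.38·121.68 + 0.21·9.99 + 0.41·13.85 = 54.0148.

54.015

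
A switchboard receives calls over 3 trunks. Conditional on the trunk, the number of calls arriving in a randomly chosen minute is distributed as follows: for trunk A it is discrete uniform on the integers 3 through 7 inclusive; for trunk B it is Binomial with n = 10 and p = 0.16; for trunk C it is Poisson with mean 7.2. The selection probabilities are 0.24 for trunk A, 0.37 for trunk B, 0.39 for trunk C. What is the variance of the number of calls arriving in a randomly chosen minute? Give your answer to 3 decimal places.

9.790

Per component, A: μ=5, E[X²]=27; B: μ=1.6, E[X²]=3.904; C: μ=7.2, E[X²]=59.04.
E[X] = 0.24·5 + 0.37·1.6 + 0.39·7.2 = 4.6.
E[X²] = 0.24·27 + 0.37·3.904 + 0.39·59.04 = 30.9501.
Var(X) = E[X²] − (E[X])² = 30.9501 − 21.16 = 9.79008.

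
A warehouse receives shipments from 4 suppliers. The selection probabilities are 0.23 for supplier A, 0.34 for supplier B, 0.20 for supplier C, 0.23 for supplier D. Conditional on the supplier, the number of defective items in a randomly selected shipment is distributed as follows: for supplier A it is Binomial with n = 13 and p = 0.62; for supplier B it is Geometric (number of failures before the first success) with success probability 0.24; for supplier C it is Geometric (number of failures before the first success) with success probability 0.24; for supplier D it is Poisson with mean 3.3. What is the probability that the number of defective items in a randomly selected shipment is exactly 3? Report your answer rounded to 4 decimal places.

Conditional on each supplier, P(X = 3): A: 0.00427934; B: 0.105354; C: 0.105354; D: 0.220912.
By total probability, P(X = 3) = 0.23·0.00427934 + 0.34·0.105354 + 0.2·0.105354 + 0.23·0.220912 = 0.108685.

0.1087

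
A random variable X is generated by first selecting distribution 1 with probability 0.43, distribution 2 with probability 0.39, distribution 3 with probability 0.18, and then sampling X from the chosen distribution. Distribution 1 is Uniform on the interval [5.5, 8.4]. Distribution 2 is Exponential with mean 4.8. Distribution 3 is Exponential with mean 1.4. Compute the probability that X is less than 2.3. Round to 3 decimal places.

0.294

Conditional on each component, P(X < 2.3): 1: 0; 2: 0.380701; 3: 0.806573.
By total probability, P(X < 2.3) = 0.43·0 + 0.39·0.380701 + 0.18·0.806573 = 0.293656.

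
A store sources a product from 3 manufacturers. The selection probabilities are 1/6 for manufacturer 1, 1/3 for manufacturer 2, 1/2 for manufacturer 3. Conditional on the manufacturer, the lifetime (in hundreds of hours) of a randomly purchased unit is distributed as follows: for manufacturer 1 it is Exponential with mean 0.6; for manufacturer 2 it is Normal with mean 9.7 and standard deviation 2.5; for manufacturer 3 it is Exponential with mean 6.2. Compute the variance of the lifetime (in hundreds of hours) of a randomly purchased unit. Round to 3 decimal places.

Per component, 1: μ=0.6, E[X²]=0.72; 2: μ=9.7, E[X²]=100.34; 3: μ=6.2, E[X²]=76.88.
E[X] = 0.166667·0.6 + 0.333333·9.7 + 0.5·6.2 = 6.43333.
E[X²] = 0.166667·0.72 + 0.333333·100.34 + 0.5·76.88 = 72.0067.
Var(X) = E[X²] − (E[X])² = 72.0067 − 41.3878 = 30.6189.

30.619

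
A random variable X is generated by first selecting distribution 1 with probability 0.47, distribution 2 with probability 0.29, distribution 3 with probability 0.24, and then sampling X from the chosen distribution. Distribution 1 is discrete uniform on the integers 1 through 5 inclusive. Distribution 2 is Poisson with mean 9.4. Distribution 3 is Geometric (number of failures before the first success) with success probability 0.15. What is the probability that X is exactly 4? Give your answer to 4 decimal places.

Conditional on each component, P(X = 4): 1: 0.2; 2: 0.0269111; 3: 0.0783009.
By total probability, P(X = 4) = 0.47·0.2 + 0.29·0.0269111 + 0.24·0.0783009 = 0.120596.

0.1206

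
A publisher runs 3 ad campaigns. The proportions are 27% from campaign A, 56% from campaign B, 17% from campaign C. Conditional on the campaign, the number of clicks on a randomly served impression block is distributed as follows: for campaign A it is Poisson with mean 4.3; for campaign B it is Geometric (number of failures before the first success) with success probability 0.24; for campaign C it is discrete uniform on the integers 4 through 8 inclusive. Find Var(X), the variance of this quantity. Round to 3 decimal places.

9.981

Per component, A: μ=4.3, E[X²]=22.79; B: μ=3.16667, E[X²]=23.2222; C: μ=6, E[X²]=38.
E[X] = 0.27·4.3 + 0.56·3.16667 + 0.17·6 = 3.95433.
E[X²] = 0.27·22.79 + 0.56·23.2222 + 0.17·38 = 25.6177.
Var(X) = E[X²] − (E[X])² = 25.6177 − 15.6368 = 9.98099.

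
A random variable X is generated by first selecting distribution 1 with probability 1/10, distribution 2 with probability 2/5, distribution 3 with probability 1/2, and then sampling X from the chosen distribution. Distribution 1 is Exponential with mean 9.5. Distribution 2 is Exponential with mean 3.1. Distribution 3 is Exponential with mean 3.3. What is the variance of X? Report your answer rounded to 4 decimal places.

Per component, 1: μ=9.5, E[X²]=180.5; 2: μ=3.1, E[X²]=19.22; 3: μ=3.3, E[X²]=21.78.
E[X] = 0.1·9.5 + 0.4·3.1 + 0.5·3.3 = 3.84.
E[X²] = 0.1·180.5 + 0.4·19.22 + 0.5·21.78 = 36.628.
Var(X) = E[X²] − (E[X])² = 36.628 − 14.7456 = 21.8824.

21.8824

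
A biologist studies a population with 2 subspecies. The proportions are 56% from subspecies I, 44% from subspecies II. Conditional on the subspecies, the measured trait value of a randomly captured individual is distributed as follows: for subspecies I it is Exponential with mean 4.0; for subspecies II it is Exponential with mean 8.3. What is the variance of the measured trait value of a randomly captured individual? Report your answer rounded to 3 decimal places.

Per component, I: μ=4, E[X²]=32; II: μ=8.3, E[X²]=137.78.
E[X] = 0.56·4 + 0.44·8.3 = 5.892.
E[X²] = 0.56·32 + 0.44·137.78 = 78.5432.
Var(X) = E[X²] − (E[X])² = 78.5432 − 34.7157 = 43.8275.

43.828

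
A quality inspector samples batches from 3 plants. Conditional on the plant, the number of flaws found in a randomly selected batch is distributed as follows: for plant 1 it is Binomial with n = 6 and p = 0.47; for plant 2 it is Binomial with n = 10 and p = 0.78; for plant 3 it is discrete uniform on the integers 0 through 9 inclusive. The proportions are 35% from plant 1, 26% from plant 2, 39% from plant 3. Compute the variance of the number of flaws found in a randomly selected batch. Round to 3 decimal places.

Per component, 1: μ=2.82, E[X²]=9.447; 2: μ=7.8, E[X²]=62.556; 3: μ=4.5, E[X²]=28.5.
E[X] = 0.35·2.82 + 0.26·7.8 + 0.39·4.5 = 4.77.
E[X²] = 0.35·9.447 + 0.26·62.556 + 0.39·28.5 = 30.686.
Var(X) = E[X²] − (E[X])² = 30.686 − 22.7529 = 7.93311.

7.933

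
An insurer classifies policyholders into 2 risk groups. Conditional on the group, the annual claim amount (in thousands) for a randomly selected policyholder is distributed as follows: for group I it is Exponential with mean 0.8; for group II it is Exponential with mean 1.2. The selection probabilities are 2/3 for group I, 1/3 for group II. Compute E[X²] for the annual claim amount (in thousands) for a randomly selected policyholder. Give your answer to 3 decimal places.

1.813

For each component E[X²] = Var + (mean)², giving I: 1.28; II: 2.88.
Overall E[X²] = 0.666667·1.28 + 0.333333·2.88 = 1.81333.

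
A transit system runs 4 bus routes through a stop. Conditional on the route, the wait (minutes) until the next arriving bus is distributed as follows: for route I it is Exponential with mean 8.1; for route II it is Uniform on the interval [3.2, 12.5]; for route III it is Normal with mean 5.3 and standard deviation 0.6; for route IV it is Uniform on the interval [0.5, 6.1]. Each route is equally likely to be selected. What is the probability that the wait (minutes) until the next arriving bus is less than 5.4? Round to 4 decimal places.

0.5411

Conditional on each route, P(X < 5.4): I: 0.486583; II: 0.236559; III: 0.566184; IV: 0.875.
By total probability, P(X < 5.4) = 0.25·0.486583 + 0.25·0.236559 + 0.25·0.566184 + 0.25·0.875 = 0.541081.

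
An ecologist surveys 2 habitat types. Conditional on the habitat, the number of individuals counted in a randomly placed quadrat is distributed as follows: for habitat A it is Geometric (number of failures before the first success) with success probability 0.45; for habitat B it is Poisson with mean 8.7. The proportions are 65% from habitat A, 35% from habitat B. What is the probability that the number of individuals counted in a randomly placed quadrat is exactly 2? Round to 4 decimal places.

0.0907

Conditional on each habitat, P(X = 2): A: 0.136125; B: 0.00630444.
By total probability, P(X = 2) = 0.65·0.136125 + 0.35·0.00630444 = 0.0906878.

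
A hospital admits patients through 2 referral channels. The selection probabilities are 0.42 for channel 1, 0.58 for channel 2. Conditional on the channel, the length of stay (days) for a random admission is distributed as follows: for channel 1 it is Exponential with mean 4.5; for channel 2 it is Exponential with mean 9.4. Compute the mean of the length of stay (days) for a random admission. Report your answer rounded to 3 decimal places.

Component means — 1: 4.5; 2: 9.4.
E[X] = 0.42·4.5 + 0.58·9.4 = 7.342.

7.342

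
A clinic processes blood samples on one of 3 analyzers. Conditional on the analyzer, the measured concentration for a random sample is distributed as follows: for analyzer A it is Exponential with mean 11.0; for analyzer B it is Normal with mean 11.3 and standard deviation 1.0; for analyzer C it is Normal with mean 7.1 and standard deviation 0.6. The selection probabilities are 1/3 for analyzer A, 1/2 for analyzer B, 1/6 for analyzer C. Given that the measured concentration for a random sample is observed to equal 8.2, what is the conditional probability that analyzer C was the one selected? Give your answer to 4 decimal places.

Likelihoods f(8.2 | ·): A: 0.0431381; B: 0.00326682; C: 0.123852.
Posterior ∝ prior × likelihood. Numerator for C: 0.166667·0.123852 = 0.020642.
Normalizing constant: 0.333333·0.0431381 + 0.5·0.00326682 + 0.166667·0.123852 = 0.0366547.
P(C | observation) = 0.020642 / 0.0366547 = 0.563146.

0.5631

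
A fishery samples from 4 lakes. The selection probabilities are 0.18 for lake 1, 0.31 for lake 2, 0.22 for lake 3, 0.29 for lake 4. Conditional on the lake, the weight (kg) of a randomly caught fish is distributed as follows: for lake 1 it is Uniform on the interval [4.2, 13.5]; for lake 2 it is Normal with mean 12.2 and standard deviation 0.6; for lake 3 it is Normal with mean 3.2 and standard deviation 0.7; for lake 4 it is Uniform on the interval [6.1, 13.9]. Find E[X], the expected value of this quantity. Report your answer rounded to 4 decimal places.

8.9790

Component means — 1: 8.85; 2: 12.2; 3: 3.2; 4: 10.
E[X] = 0.18·8.85 + 0.31·12.2 + 0.22·3.2 + 0.29·10 = 8.979.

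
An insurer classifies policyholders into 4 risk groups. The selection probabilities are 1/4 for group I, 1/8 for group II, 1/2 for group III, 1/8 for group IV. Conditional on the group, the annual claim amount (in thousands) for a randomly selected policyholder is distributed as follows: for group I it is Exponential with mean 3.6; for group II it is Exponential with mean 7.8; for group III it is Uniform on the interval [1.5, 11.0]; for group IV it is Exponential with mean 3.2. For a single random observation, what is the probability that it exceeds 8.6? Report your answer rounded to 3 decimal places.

0.199

Conditional on each group, P(X > 8.6): I: 0.0917316; II: 0.332019; III: 0.252632; IV: 0.0680509.
By total probability, P(X > 8.6) = 0.25·0.0917316 + 0.125·0.332019 + 0.5·0.252632 + 0.125·0.0680509 = 0.199257.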